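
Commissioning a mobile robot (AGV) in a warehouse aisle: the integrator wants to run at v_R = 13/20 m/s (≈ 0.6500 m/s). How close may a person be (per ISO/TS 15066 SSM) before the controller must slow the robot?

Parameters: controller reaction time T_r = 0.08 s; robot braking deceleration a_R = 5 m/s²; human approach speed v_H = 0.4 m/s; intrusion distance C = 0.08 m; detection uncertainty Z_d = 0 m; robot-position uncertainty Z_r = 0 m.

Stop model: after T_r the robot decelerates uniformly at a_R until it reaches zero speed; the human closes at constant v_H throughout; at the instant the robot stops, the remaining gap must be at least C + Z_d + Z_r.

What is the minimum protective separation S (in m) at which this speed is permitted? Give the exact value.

S_min = 1033/4000 m = 0.2582 m

T_s = v_R/a_R = (13/20)/5 = 0.1300 s
reaction-phase robot travel = 0.6500·0.0800 = 0.0520 m
braking distance = 0.6500²/(2·5.0000) = 0.0423 m
human over T_r+T_s: 0.4000·(0.0800+0.1300) = 0.0840 m
C+Z_d+Z_r = 0.0800+0.0000+0.0000 = 0.0800 m
S_min ≈ 0.0520+0.0423+0.0840+0.0800  ⇒  S_min = 1033/4000 m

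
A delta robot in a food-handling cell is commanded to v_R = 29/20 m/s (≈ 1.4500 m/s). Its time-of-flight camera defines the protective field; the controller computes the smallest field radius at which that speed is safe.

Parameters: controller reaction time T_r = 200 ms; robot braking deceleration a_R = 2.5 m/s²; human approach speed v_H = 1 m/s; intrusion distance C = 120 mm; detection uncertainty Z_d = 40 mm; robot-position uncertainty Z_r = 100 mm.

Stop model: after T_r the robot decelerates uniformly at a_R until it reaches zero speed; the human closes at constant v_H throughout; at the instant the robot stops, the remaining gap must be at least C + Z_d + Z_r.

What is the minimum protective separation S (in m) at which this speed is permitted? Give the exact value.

S_min = 3501/2000 m = 1.7505 m

braking lasts T_s = (29/20)/(5/2) = 0.5800 s
reaction-phase robot travel = 1.4500·0.2000 = 0.2900 m
robot under decel: 1.4500²/(2·2.5000) = 0.4205 m
person approaches 1.0000·(0.2000+0.5800) = 0.7800 m
C+Z_d+Z_r = 0.1200+0.0400+0.1000 = 0.2600 m
S_min ≈ 0.2900+0.4205+0.7800+0.2600  ⇒  S_min = 3501/2000 m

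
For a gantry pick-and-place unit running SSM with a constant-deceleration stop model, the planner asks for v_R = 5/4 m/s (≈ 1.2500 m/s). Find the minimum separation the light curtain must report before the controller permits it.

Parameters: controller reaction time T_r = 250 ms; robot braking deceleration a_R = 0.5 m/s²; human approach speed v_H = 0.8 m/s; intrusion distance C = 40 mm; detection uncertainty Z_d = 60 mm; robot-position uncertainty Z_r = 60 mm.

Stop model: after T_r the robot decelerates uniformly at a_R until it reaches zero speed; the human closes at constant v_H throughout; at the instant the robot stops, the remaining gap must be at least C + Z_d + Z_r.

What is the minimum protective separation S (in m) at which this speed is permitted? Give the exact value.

S_min = 847/200 m = 4.2350 m

stop time T_s = (5/4)/(1/2) = 2.5000 s
reaction-phase robot travel = 1.2500·0.2500 = 0.3125 m
robot under decel: 1.2500²/(2·0.5000) = 1.5625 m
person approaches 0.8000·(0.2500+2.5000) = 2.2000 m
C+Z_d+Z_r = 0.0400+0.0600+0.0600 = 0.1600 m
S_min ≈ 0.3125+1.5625+2.2000+0.1600  ⇒  S_min = 847/200 m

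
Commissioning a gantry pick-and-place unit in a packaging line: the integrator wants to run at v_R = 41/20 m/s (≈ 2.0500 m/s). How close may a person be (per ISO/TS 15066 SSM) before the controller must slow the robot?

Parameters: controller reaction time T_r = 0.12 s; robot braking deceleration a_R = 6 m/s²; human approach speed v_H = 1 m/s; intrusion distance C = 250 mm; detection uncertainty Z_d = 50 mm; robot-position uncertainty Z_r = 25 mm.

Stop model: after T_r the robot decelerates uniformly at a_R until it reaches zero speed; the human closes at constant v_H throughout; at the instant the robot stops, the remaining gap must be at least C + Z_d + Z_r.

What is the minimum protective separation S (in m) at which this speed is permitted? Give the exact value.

T_s = v_R/a_R = (41/20)/6 = 0.3417 s
robot covers v_R·T_r = 2.0500·0.1200 = 0.2460 m before braking
braking distance = 2.0500²/(2·6.0000) = 0.3502 m
human over T_r+T_s: 1.0000·(0.1200+0.3417) = 0.4617 m
margins: 0.2500+0.0500+0.0250 = 0.3250 m
S_min ≈ 0.2460+0.3502+0.4617+0.3250  ⇒  S_min = 11063/8000 m

S_min = 11063/8000 m = 1.3829 m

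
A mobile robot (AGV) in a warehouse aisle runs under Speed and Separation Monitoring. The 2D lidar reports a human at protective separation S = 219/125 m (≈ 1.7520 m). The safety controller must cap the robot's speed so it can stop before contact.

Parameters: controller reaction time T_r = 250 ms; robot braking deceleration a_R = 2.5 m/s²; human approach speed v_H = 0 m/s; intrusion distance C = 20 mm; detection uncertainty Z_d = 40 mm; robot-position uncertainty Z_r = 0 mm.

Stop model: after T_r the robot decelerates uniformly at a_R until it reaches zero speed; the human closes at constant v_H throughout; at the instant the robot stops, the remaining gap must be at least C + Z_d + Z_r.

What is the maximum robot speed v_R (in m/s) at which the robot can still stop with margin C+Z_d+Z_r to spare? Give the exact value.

collect terms ⇒ (1/5)·v_R² + (1/4)·v_R + (-423/250) = 0
  disc = (1/4)² − 4·(1/5)·(-423/250) = 14161/10000 ; √disc = 119/100
  v_R = (−(1/4) + 119/100) / (2·(1/5)) = 47/20 m/s
check:
stop time T_s = (47/20)/(5/2) = 0.9400 s
robot in T_r: 2.3500·0.2500 = 0.5875 m
robot under decel: 2.3500²/(2·2.5000) = 1.1045 m
person approaches 0.0000·(0.2500+0.9400) = 0.0000 m
residual clearance needed = 0.0200+0.0400+0.0000 = 0.0600 m
sum ≈ 0.5875+1.1045+0.0000+0.0600 ≈ 1.7520 m = S ✓

v_R_max = 47/20 m/s = 2.3500 m/s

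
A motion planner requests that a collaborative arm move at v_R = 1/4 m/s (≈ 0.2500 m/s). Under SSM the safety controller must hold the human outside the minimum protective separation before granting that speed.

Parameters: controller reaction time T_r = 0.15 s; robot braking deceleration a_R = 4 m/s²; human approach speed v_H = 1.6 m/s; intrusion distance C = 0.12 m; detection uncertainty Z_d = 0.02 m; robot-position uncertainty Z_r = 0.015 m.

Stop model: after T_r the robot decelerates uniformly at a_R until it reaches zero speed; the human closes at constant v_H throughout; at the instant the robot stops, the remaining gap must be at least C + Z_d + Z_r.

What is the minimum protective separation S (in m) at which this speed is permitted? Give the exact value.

S_min = 1729/3200 m = 0.5403 m

braking lasts T_s = (1/4)/4 = 0.0625 s
reaction-phase robot travel = 0.2500·0.1500 = 0.0375 m
robot covers 0.2500·0.0625 − ½·4.0000·0.0625² = 0.0078 m while stopping
person approaches 1.6000·(0.1500+0.0625) = 0.3400 m
margins: 0.1200+0.0200+0.0150 = 0.1550 m
S_min ≈ 0.0375+0.0078+0.3400+0.1550  ⇒  S_min = 1729/3200 m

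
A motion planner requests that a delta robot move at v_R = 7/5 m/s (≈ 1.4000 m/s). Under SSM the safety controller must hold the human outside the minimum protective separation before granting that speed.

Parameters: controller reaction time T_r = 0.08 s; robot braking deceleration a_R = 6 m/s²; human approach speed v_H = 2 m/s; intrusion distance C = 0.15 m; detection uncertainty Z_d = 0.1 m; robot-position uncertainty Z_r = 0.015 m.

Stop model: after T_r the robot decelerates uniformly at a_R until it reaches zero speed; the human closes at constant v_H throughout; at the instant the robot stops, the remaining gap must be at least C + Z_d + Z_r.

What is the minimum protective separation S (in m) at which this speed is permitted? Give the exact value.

T_s = v_R/a_R = (7/5)/6 = 0.2333 s
robot covers v_R·T_r = 1.4000·0.0800 = 0.1120 m before braking
robot under decel: 1.4000²/(2·6.0000) = 0.1633 m
human over T_r+T_s: 2.0000·(0.0800+0.2333) = 0.6267 m
C+Z_d+Z_r = 0.1500+0.1000+0.0150 = 0.2650 m
S_min ≈ 0.1120+0.1633+0.6267+0.2650  ⇒  S_min = 1167/1000 m

S_min = 1167/1000 m = 1.1670 m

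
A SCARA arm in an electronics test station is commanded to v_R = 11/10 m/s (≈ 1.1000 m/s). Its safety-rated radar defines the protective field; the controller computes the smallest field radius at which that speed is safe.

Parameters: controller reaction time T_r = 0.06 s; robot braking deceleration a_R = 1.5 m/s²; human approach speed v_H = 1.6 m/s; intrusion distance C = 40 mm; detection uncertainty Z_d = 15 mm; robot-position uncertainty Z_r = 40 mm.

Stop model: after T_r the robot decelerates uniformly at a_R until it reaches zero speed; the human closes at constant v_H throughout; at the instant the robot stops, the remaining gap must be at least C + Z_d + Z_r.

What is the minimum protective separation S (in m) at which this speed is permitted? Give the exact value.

braking lasts T_s = (11/10)/(3/2) = 0.7333 s
robot covers v_R·T_r = 1.1000·0.0600 = 0.0660 m before braking
braking distance = 1.1000²/(2·1.5000) = 0.4033 m
person approaches 1.6000·(0.0600+0.7333) = 1.2693 m
margins: 0.0400+0.0150+0.0400 = 0.0950 m
S_min ≈ 0.0660+0.4033+1.2693+0.0950  ⇒  S_min = 5501/3000 m

S_min = 5501/3000 m = 1.8337 m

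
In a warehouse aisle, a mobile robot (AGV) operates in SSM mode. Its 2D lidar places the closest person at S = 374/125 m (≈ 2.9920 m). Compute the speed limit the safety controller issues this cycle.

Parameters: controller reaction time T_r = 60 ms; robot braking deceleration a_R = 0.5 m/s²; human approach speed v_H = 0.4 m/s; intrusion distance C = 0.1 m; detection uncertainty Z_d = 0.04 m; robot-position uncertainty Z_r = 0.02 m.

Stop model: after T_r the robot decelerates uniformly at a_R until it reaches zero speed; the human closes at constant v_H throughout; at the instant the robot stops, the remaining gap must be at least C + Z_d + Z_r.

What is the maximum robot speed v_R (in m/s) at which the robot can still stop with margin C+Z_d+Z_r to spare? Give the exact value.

at the boundary: (1)·v² + (43/50)·v + (-351/125) = 0
  disc = (43/50)² − 4·(1)·(-351/125) = 29929/2500 ; √disc = 173/50
  v_R = (−(43/50) + 173/50) / (2·(1)) = 13/10 m/s
check:
T_s = v_R/a_R = (13/10)/(1/2) = 2.6000 s
reaction-phase robot travel = 1.3000·0.0600 = 0.0780 m
robot covers 1.3000·2.6000 − ½·0.5000·2.6000² = 1.6900 m while stopping
human over T_r+T_s: 0.4000·(0.0600+2.6000) = 1.0640 m
margins: 0.1000+0.0400+0.0200 = 0.1600 m
sum ≈ 0.0780+1.6900+1.0640+0.1600 ≈ 2.9920 m = S ✓

v_R_max = 13/10 m/s = 1.3000 m/s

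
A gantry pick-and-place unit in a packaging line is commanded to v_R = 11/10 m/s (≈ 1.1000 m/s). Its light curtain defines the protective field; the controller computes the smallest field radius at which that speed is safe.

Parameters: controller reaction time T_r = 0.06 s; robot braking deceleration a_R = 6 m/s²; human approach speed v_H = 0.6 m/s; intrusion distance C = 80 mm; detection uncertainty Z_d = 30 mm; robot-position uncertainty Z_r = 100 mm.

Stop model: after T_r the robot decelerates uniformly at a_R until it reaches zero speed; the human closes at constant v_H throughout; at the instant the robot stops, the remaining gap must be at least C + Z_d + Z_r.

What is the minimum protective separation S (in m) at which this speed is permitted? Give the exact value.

S_min = 3137/6000 m = 0.5228 m

T_s = v_R/a_R = (11/10)/6 = 0.1833 s
robot in T_r: 1.1000·0.0600 = 0.0660 m
robot under decel: 1.1000²/(2·6.0000) = 0.1008 m
human over T_r+T_s: 0.6000·(0.0600+0.1833) = 0.1460 m
margins: 0.0800+0.0300+0.1000 = 0.2100 m
S_min ≈ 0.0660+0.1008+0.1460+0.2100  ⇒  S_min = 3137/6000 m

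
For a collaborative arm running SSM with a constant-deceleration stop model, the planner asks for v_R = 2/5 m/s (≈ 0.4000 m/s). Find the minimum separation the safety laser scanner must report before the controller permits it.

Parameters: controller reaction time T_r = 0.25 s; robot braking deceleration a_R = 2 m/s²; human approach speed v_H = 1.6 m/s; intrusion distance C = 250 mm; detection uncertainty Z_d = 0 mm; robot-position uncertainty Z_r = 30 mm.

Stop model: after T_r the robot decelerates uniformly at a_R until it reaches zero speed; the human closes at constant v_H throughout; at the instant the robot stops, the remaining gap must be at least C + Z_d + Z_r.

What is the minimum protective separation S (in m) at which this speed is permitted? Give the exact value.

S_min = 57/50 m = 1.1400 m

braking lasts T_s = (2/5)/2 = 0.2000 s
robot covers v_R·T_r = 0.4000·0.2500 = 0.1000 m before braking
robot covers 0.4000·0.2000 − ½·2.0000·0.2000² = 0.0400 m while stopping
human over T_r+T_s: 1.6000·(0.2500+0.2000) = 0.7200 m
residual clearance needed = 0.2500+0.0000+0.0300 = 0.2800 m
S_min ≈ 0.1000+0.0400+0.7200+0.2800  ⇒  S_min = 57/50 m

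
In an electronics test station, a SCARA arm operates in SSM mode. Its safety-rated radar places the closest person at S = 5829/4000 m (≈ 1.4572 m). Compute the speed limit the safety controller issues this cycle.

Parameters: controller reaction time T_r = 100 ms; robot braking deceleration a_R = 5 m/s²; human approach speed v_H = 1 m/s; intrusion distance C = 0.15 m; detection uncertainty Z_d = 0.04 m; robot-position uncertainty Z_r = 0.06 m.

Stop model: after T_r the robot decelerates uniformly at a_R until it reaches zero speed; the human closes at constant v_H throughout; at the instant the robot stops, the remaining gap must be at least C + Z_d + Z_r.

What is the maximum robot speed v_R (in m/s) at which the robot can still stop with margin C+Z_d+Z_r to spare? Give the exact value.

quadratic (1/10)·v² + (3/10)·v + (-4429/4000) = 0
  disc = (3/10)² − 4·(1/10)·(-4429/4000) = 5329/10000 ; √disc = 73/100
  v_R = (−(3/10) + 73/100) / (2·(1/10)) = 43/20 m/s
check:
T_s = v_R/a_R = (43/20)/5 = 0.4300 s
robot covers v_R·T_r = 2.1500·0.1000 = 0.2150 m before braking
robot under decel: 2.1500²/(2·5.0000) = 0.4622 m
human over T_r+T_s: 1.0000·(0.1000+0.4300) = 0.5300 m
margins: 0.1500+0.0400+0.0600 = 0.2500 m
sum ≈ 0.2150+0.4622+0.5300+0.2500 ≈ 1.4572 m = S ✓

v_R_max = 43/20 m/s = 2.1500 m/s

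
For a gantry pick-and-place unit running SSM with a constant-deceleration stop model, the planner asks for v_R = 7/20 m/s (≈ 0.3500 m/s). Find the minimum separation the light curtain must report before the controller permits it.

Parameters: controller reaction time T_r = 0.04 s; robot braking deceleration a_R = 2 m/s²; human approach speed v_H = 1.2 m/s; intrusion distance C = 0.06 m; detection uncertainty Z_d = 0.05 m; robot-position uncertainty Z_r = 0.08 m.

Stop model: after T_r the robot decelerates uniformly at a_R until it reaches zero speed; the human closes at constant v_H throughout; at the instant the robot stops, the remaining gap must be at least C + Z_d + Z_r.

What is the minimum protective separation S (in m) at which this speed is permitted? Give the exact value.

S_min = 3941/8000 m = 0.4926 m

braking lasts T_s = (7/20)/2 = 0.1750 s
robot covers v_R·T_r = 0.3500·0.0400 = 0.0140 m before braking
robot covers 0.3500·0.1750 − ½·2.0000·0.1750² = 0.0306 m while stopping
person approaches 1.2000·(0.0400+0.1750) = 0.2580 m
C+Z_d+Z_r = 0.0600+0.0500+0.0800 = 0.1900 m
S_min ≈ 0.0140+0.0306+0.2580+0.1900  ⇒  S_min = 3941/8000 m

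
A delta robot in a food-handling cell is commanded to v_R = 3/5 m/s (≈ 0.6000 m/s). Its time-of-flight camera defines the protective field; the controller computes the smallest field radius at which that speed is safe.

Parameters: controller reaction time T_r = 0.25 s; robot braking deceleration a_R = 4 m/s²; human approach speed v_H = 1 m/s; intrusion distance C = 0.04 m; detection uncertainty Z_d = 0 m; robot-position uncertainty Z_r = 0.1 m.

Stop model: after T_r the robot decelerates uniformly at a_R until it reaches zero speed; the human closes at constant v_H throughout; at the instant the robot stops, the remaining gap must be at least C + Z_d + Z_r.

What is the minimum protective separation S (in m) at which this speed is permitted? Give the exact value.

S_min = 147/200 m = 0.7350 m

stop time T_s = (3/5)/4 = 0.1500 s
robot in T_r: 0.6000·0.2500 = 0.1500 m
braking distance = 0.6000²/(2·4.0000) = 0.0450 m
person approaches 1.0000·(0.2500+0.1500) = 0.4000 m
residual clearance needed = 0.0400+0.0000+0.1000 = 0.1400 m
S_min ≈ 0.1500+0.0450+0.4000+0.1400  ⇒  S_min = 147/200 m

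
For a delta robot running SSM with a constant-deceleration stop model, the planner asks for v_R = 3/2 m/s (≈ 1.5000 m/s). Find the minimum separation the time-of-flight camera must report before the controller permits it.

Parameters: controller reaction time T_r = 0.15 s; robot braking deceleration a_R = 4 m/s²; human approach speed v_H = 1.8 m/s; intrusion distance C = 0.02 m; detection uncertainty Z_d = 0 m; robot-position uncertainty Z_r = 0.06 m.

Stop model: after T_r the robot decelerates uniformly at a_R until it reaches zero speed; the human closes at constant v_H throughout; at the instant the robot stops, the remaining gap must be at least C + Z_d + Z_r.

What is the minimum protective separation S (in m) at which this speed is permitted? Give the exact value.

stop time T_s = (3/2)/4 = 0.3750 s
reaction-phase robot travel = 1.5000·0.1500 = 0.2250 m
robot covers 1.5000·0.3750 − ½·4.0000·0.3750² = 0.2812 m while stopping
human over T_r+T_s: 1.8000·(0.1500+0.3750) = 0.9450 m
residual clearance needed = 0.0200+0.0000+0.0600 = 0.0800 m
S_min ≈ 0.2250+0.2812+0.9450+0.0800  ⇒  S_min = 49/32 m

S_min = 49/32 m = 1.5312 m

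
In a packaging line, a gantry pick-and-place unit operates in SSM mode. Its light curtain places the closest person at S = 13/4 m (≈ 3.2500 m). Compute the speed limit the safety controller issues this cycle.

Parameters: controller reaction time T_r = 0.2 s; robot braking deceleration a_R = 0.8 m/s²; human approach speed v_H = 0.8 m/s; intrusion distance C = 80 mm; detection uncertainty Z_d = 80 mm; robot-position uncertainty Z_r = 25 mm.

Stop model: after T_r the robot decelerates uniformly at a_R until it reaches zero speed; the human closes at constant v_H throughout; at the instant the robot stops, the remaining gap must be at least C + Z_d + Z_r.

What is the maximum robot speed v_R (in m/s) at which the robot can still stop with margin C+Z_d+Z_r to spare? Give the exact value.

v_R_max = 7/5 m/s = 1.4000 m/s

collect terms ⇒ (5/8)·v_R² + (6/5)·v_R + (-581/200) = 0
  disc = (6/5)² − 4·(5/8)·(-581/200) = 3481/400 ; √disc = 59/20
  v_R = (−(6/5) + 59/20) / (2·(5/8)) = 7/5 m/s
check:
stop time T_s = (7/5)/(4/5) = 1.7500 s
robot covers v_R·T_r = 1.4000·0.2000 = 0.2800 m before braking
robot under decel: 1.4000²/(2·0.8000) = 1.2250 m
human closes 0.8000·1.9500 = 1.5600 m
C+Z_d+Z_r = 0.0800+0.0800+0.0250 = 0.1850 m
sum ≈ 0.2800+1.2250+1.5600+0.1850 ≈ 3.2500 m = S ✓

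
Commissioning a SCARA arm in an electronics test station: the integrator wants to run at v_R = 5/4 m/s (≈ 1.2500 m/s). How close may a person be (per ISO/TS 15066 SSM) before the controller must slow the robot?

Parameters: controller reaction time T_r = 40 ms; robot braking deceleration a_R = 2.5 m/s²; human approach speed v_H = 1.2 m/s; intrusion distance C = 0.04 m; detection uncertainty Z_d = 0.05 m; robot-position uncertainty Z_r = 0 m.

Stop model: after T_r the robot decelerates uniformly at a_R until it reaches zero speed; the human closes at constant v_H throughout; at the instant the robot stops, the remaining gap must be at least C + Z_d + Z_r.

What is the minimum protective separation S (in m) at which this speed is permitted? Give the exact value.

stop time T_s = (5/4)/(5/2) = 0.5000 s
robot in T_r: 1.2500·0.0400 = 0.0500 m
braking distance = 1.2500²/(2·2.5000) = 0.3125 m
human over T_r+T_s: 1.2000·(0.0400+0.5000) = 0.6480 m
margins: 0.0400+0.0500+0.0000 = 0.0900 m
S_min ≈ 0.0500+0.3125+0.6480+0.0900  ⇒  S_min = 2201/2000 m

S_min = 2201/2000 m = 1.1005 m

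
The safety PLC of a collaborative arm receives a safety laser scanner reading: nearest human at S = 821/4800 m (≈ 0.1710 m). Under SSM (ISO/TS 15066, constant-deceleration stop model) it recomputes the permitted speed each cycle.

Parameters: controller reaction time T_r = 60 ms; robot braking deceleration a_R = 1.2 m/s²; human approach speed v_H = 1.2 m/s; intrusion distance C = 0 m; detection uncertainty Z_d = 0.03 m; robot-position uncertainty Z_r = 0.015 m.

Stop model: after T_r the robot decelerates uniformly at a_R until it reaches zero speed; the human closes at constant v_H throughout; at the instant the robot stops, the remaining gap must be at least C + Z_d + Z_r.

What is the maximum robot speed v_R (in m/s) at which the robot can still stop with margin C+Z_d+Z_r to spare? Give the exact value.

at the boundary: (5/12)·v² + (53/50)·v + (-1297/24000) = 0
  disc = (53/50)² − 4·(5/12)·(-1297/24000) = 436921/360000 ; √disc = 661/600
  v_R = (−(53/50) + 661/600) / (2·(5/12)) = 1/20 m/s
check:
braking lasts T_s = (1/20)/(6/5) = 0.0417 s
robot covers v_R·T_r = 0.0500·0.0600 = 0.0030 m before braking
robot covers 0.0500·0.0417 − ½·1.2000·0.0417² = 0.0010 m while stopping
human closes 1.2000·0.1017 = 0.1220 m
margins: 0.0000+0.0300+0.0150 = 0.0450 m
sum ≈ 0.0030+0.0010+0.1220+0.0450 ≈ 0.1710 m = S ✓

v_R_max = 1/20 m/s = 0.0500 m/s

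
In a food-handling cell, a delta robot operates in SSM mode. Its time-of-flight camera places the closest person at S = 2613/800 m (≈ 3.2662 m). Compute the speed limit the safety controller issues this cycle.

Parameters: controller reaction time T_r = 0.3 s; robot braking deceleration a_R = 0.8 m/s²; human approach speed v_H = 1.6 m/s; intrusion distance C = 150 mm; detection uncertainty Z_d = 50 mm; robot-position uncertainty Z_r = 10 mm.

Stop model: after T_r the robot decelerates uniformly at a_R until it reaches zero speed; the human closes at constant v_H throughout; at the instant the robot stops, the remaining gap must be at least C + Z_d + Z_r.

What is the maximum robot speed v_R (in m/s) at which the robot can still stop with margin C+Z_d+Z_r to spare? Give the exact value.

quadratic (5/8)·v² + (23/10)·v + (-2061/800) = 0
  disc = (23/10)² − 4·(5/8)·(-2061/800) = 18769/1600 ; √disc = 137/40
  v_R = (−(23/10) + 137/40) / (2·(5/8)) = 9/10 m/s
check:
stop time T_s = (9/10)/(4/5) = 1.1250 s
robot in T_r: 0.9000·0.3000 = 0.2700 m
robot covers 0.9000·1.1250 − ½·0.8000·1.1250² = 0.5062 m while stopping
human closes 1.6000·1.4250 = 2.2800 m
residual clearance needed = 0.1500+0.0500+0.0100 = 0.2100 m
sum ≈ 0.2700+0.5062+2.2800+0.2100 ≈ 3.2662 m = S ✓

v_R_max = 9/10 m/s = 0.9000 m/s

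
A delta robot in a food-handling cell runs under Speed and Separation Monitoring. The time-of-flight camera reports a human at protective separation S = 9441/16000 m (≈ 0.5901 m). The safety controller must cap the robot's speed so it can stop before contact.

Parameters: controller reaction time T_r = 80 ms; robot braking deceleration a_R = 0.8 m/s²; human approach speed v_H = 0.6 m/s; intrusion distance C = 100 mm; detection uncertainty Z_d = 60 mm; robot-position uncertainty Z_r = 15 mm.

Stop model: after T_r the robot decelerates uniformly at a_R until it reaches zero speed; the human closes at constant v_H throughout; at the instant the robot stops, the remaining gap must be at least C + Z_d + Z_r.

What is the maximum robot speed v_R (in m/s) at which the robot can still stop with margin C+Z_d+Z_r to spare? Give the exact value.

at the boundary: (5/8)·v² + (83/100)·v + (-5873/16000) = 0
  disc = (83/100)² − 4·(5/8)·(-5873/16000) = 257049/160000 ; √disc = 507/400
  v_R = (−(83/100) + 507/400) / (2·(5/8)) = 7/20 m/s
check:
stop time T_s = (7/20)/(4/5) = 0.4375 s
robot covers v_R·T_r = 0.3500·0.0800 = 0.0280 m before braking
braking distance = 0.3500²/(2·0.8000) = 0.0766 m
person approaches 0.6000·(0.0800+0.4375) = 0.3105 m
residual clearance needed = 0.1000+0.0600+0.0150 = 0.1750 m
sum ≈ 0.0280+0.0766+0.3105+0.1750 ≈ 0.5901 m = S ✓

v_R_max = 7/20 m/s = 0.3500 m/s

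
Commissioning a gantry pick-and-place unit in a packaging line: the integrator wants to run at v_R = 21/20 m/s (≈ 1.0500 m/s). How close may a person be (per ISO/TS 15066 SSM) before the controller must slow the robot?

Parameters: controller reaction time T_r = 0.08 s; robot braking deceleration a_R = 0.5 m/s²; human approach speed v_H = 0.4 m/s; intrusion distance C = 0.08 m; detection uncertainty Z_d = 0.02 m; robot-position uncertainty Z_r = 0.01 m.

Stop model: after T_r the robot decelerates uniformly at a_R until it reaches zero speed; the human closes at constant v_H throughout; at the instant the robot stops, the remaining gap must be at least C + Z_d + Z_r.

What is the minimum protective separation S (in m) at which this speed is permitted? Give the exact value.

S_min = 4337/2000 m = 2.1685 m

T_s = v_R/a_R = (21/20)/(1/2) = 2.1000 s
robot covers v_R·T_r = 1.0500·0.0800 = 0.0840 m before braking
robot under decel: 1.0500²/(2·0.5000) = 1.1025 m
human closes 0.4000·2.1800 = 0.8720 m
margins: 0.0800+0.0200+0.0100 = 0.1100 m
S_min ≈ 0.0840+1.1025+0.8720+0.1100  ⇒  S_min = 4337/2000 m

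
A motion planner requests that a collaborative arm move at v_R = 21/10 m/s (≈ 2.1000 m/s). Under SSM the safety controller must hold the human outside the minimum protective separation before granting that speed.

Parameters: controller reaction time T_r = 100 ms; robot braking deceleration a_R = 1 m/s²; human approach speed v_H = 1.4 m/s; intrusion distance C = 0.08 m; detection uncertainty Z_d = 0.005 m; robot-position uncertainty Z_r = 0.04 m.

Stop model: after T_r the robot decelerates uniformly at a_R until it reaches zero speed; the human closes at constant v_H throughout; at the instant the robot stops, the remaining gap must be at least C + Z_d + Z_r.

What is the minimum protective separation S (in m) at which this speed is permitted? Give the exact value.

S_min = 281/50 m = 5.6200 m

braking lasts T_s = (21/10)/1 = 2.1000 s
robot covers v_R·T_r = 2.1000·0.1000 = 0.2100 m before braking
robot under decel: 2.1000²/(2·1.0000) = 2.2050 m
human over T_r+T_s: 1.4000·(0.1000+2.1000) = 3.0800 m
residual clearance needed = 0.0800+0.0050+0.0400 = 0.1250 m
S_min ≈ 0.2100+2.2050+3.0800+0.1250  ⇒  S_min = 281/50 m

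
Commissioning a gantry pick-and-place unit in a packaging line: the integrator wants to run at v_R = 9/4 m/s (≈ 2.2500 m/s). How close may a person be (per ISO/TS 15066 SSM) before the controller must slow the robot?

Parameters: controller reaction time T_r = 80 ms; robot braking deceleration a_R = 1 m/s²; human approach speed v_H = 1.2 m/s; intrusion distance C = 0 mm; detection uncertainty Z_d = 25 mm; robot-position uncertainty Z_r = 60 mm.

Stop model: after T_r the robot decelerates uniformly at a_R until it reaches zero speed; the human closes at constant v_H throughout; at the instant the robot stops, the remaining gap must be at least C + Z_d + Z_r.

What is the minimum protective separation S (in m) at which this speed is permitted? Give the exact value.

braking lasts T_s = (9/4)/1 = 2.2500 s
reaction-phase robot travel = 2.2500·0.0800 = 0.1800 m
braking distance = 2.2500²/(2·1.0000) = 2.5312 m
human over T_r+T_s: 1.2000·(0.0800+2.2500) = 2.7960 m
margins: 0.0000+0.0250+0.0600 = 0.0850 m
S_min ≈ 0.1800+2.5312+2.7960+0.0850  ⇒  S_min = 22369/4000 m

S_min = 22369/4000 m = 5.5922 m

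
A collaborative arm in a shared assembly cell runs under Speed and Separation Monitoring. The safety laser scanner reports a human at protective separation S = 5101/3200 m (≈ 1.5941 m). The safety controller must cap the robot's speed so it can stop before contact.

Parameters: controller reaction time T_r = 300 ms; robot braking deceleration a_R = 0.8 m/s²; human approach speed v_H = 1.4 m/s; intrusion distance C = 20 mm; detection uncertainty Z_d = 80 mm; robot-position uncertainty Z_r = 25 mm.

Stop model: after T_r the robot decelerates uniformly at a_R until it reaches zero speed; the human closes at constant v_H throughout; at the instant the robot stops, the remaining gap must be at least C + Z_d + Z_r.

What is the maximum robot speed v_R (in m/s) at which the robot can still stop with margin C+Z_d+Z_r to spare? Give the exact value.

at the boundary: (5/8)·v² + (41/20)·v + (-3357/3200) = 0
  disc = (41/20)² − 4·(5/8)·(-3357/3200) = 43681/6400 ; √disc = 209/80
  v_R = (−(41/20) + 209/80) / (2·(5/8)) = 9/20 m/s
check:
braking lasts T_s = (9/20)/(4/5) = 0.5625 s
reaction-phase robot travel = 0.4500·0.3000 = 0.1350 m
robot under decel: 0.4500²/(2·0.8000) = 0.1266 m
human closes 1.4000·0.8625 = 1.2075 m
C+Z_d+Z_r = 0.0200+0.0800+0.0250 = 0.1250 m
sum ≈ 0.1350+0.1266+1.2075+0.1250 ≈ 1.5941 m = S ✓

v_R_max = 9/20 m/s = 0.4500 m/s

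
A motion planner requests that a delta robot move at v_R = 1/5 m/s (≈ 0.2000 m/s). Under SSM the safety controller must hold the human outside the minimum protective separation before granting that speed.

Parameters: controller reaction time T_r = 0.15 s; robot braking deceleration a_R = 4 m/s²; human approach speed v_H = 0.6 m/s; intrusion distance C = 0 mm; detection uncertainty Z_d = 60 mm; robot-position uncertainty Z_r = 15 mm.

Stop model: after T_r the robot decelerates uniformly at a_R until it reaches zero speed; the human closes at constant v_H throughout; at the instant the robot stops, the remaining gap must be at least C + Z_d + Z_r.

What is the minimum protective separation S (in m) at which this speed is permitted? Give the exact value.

S_min = 23/100 m = 0.2300 m

T_s = v_R/a_R = (1/5)/4 = 0.0500 s
robot in T_r: 0.2000·0.1500 = 0.0300 m
robot covers 0.2000·0.0500 − ½·4.0000·0.0500² = 0.0050 m while stopping
person approaches 0.6000·(0.1500+0.0500) = 0.1200 m
C+Z_d+Z_r = 0.0000+0.0600+0.0150 = 0.0750 m
S_min ≈ 0.0300+0.0050+0.1200+0.0750  ⇒  S_min = 23/100 m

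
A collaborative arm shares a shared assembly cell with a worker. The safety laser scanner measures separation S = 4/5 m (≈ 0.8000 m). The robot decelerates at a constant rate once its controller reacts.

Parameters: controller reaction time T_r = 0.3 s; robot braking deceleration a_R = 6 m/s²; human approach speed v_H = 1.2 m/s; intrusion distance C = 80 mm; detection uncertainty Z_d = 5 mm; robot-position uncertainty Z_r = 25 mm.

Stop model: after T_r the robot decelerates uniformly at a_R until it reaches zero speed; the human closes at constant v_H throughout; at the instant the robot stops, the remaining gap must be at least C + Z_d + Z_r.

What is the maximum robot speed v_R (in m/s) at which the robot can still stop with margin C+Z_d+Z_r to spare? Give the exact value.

v_R_max = 3/5 m/s = 0.6000 m/s

quadratic (1/12)·v² + (1/2)·v + (-33/100) = 0
  disc = (1/2)² − 4·(1/12)·(-33/100) = 9/25 ; √disc = 3/5
  v_R = (−(1/2) + 3/5) / (2·(1/12)) = 3/5 m/s
check:
braking lasts T_s = (3/5)/6 = 0.1000 s
robot in T_r: 0.6000·0.3000 = 0.1800 m
robot covers 0.6000·0.1000 − ½·6.0000·0.1000² = 0.0300 m while stopping
human over T_r+T_s: 1.2000·(0.3000+0.1000) = 0.4800 m
C+Z_d+Z_r = 0.0800+0.0050+0.0250 = 0.1100 m
sum ≈ 0.1800+0.0300+0.4800+0.1100 ≈ 0.8000 m = S ✓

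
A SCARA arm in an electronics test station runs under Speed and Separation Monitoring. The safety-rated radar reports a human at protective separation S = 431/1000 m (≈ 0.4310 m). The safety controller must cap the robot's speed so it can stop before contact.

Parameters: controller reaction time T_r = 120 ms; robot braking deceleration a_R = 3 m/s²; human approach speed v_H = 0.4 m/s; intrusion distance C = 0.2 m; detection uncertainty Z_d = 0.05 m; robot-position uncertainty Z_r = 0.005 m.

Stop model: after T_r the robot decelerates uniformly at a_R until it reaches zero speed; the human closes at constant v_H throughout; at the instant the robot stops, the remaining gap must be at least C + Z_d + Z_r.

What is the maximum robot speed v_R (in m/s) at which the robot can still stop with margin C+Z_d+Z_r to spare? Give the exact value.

at the boundary: (1/6)·v² + (19/75)·v + (-16/125) = 0
  disc = (19/75)² − 4·(1/6)·(-16/125) = 841/5625 ; √disc = 29/75
  v_R = (−(19/75) + 29/75) / (2·(1/6)) = 2/5 m/s
check:
T_s = v_R/a_R = (2/5)/3 = 0.1333 s
robot covers v_R·T_r = 0.4000·0.1200 = 0.0480 m before braking
robot under decel: 0.4000²/(2·3.0000) = 0.0267 m
human over T_r+T_s: 0.4000·(0.1200+0.1333) = 0.1013 m
margins: 0.2000+0.0500+0.0050 = 0.2550 m
sum ≈ 0.0480+0.0267+0.1013+0.2550 ≈ 0.4310 m = S ✓

v_R_max = 2/5 m/s = 0.4000 m/s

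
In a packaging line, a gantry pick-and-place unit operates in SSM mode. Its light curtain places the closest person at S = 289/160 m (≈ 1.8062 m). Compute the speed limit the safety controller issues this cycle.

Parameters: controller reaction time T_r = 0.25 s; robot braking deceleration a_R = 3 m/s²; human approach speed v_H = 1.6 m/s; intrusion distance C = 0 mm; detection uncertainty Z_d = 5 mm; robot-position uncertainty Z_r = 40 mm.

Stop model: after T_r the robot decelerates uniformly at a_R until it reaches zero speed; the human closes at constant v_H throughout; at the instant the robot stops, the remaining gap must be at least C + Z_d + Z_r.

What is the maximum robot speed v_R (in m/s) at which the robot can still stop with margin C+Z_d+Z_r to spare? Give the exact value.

at the boundary: (1/6)·v² + (47/60)·v + (-1089/800) = 0
  disc = (47/60)² − 4·(1/6)·(-1089/800) = 1369/900 ; √disc = 37/30
  v_R = (−(47/60) + 37/30) / (2·(1/6)) = 27/20 m/s
check:
T_s = v_R/a_R = (27/20)/3 = 0.4500 s
robot covers v_R·T_r = 1.3500·0.2500 = 0.3375 m before braking
robot under decel: 1.3500²/(2·3.0000) = 0.3038 m
person approaches 1.6000·(0.2500+0.4500) = 1.1200 m
C+Z_d+Z_r = 0.0000+0.0050+0.0400 = 0.0450 m
sum ≈ 0.3375+0.3038+1.1200+0.0450 ≈ 1.8062 m = S ✓

v_R_max = 27/20 m/s = 1.3500 m/s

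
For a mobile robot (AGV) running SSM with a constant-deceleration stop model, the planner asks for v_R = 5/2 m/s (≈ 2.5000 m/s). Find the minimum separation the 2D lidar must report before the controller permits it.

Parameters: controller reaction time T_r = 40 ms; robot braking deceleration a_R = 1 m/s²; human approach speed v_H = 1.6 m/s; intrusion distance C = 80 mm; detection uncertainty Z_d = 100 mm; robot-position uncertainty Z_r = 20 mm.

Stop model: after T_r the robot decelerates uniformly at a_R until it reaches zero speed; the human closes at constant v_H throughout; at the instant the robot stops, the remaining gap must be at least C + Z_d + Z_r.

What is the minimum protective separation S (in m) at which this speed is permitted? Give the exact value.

braking lasts T_s = (5/2)/1 = 2.5000 s
robot in T_r: 2.5000·0.0400 = 0.1000 m
robot under decel: 2.5000²/(2·1.0000) = 3.1250 m
human closes 1.6000·2.5400 = 4.0640 m
C+Z_d+Z_r = 0.0800+0.1000+0.0200 = 0.2000 m
S_min ≈ 0.1000+3.1250+4.0640+0.2000  ⇒  S_min = 7489/1000 m

S_min = 7489/1000 m = 7.4890 m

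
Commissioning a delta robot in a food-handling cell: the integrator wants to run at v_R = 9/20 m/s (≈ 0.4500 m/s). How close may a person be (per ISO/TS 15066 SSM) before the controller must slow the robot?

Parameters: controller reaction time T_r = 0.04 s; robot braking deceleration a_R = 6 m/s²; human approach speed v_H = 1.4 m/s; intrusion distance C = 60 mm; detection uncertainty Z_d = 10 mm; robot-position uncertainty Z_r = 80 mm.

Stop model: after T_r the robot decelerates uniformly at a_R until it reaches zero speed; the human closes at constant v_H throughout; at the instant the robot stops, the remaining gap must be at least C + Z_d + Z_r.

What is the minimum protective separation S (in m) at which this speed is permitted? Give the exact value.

T_s = v_R/a_R = (9/20)/6 = 0.0750 s
robot in T_r: 0.4500·0.0400 = 0.0180 m
robot covers 0.4500·0.0750 − ½·6.0000·0.0750² = 0.0169 m while stopping
human closes 1.4000·0.1150 = 0.1610 m
residual clearance needed = 0.0600+0.0100+0.0800 = 0.1500 m
S_min ≈ 0.0180+0.0169+0.1610+0.1500  ⇒  S_min = 2767/8000 m

S_min = 2767/8000 m = 0.3459 m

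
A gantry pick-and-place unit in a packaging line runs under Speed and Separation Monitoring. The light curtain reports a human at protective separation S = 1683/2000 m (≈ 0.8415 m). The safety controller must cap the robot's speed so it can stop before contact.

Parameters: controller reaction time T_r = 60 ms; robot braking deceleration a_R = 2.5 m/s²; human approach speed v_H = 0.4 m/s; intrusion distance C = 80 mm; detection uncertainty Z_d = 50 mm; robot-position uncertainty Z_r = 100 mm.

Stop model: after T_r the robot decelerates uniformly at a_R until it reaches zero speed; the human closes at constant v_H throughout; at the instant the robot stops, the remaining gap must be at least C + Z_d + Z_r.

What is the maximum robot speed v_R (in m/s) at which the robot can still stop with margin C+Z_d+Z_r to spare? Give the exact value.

quadratic (1/5)·v² + (11/50)·v + (-47/80) = 0
  disc = (11/50)² − 4·(1/5)·(-47/80) = 324/625 ; √disc = 18/25
  v_R = (−(11/50) + 18/25) / (2·(1/5)) = 5/4 m/s
check:
T_s = v_R/a_R = (5/4)/(5/2) = 0.5000 s
robot in T_r: 1.2500·0.0600 = 0.0750 m
braking distance = 1.2500²/(2·2.5000) = 0.3125 m
person approaches 0.4000·(0.0600+0.5000) = 0.2240 m
residual clearance needed = 0.0800+0.0500+0.1000 = 0.2300 m
sum ≈ 0.0750+0.3125+0.2240+0.2300 ≈ 0.8415 m = S ✓

v_R_max = 5/4 m/s = 1.2500 m/s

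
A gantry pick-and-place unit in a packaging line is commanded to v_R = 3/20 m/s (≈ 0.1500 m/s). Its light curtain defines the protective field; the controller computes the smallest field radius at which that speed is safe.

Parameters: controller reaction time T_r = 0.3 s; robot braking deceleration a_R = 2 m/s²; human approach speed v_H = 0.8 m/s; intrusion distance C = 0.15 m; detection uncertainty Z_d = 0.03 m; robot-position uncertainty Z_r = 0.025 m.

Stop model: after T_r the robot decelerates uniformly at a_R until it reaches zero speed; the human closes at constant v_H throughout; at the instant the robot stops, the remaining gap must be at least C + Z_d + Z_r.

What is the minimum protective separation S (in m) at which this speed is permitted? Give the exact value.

T_s = v_R/a_R = (3/20)/2 = 0.0750 s
robot in T_r: 0.1500·0.3000 = 0.0450 m
braking distance = 0.1500²/(2·2.0000) = 0.0056 m
human closes 0.8000·0.3750 = 0.3000 m
C+Z_d+Z_r = 0.1500+0.0300+0.0250 = 0.2050 m
S_min ≈ 0.0450+0.0056+0.3000+0.2050  ⇒  S_min = 889/1600 m

S_min = 889/1600 m = 0.5556 m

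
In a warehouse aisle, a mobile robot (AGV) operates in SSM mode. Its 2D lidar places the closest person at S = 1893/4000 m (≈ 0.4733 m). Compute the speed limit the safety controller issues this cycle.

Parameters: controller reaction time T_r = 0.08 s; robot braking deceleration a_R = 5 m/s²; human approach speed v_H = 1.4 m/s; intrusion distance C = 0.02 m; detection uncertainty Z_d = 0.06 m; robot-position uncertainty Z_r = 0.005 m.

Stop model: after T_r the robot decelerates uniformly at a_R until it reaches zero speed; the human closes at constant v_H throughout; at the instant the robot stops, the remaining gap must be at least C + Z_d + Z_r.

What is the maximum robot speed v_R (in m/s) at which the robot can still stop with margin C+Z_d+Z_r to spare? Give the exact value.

v_R_max = 13/20 m/s = 0.6500 m/s

quadratic (1/10)·v² + (9/25)·v + (-221/800) = 0
  disc = (9/25)² − 4·(1/10)·(-221/800) = 2401/10000 ; √disc = 49/100
  v_R = (−(9/25) + 49/100) / (2·(1/10)) = 13/20 m/s
check:
T_s = v_R/a_R = (13/20)/5 = 0.1300 s
robot in T_r: 0.6500·0.0800 = 0.0520 m
robot covers 0.6500·0.1300 − ½·5.0000·0.1300² = 0.0423 m while stopping
human over T_r+T_s: 1.4000·(0.0800+0.1300) = 0.2940 m
residual clearance needed = 0.0200+0.0600+0.0050 = 0.0850 m
sum ≈ 0.0520+0.0423+0.2940+0.0850 ≈ 0.4733 m = S ✓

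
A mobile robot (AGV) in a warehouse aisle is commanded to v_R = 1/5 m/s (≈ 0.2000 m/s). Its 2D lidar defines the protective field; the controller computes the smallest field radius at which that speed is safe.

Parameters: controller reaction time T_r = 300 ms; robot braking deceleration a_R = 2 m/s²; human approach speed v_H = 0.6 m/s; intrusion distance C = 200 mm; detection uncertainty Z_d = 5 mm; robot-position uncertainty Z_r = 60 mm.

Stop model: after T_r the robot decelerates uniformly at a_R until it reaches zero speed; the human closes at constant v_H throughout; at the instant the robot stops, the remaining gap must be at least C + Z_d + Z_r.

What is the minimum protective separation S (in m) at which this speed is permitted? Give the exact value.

T_s = v_R/a_R = (1/5)/2 = 0.1000 s
robot in T_r: 0.2000·0.3000 = 0.0600 m
braking distance = 0.2000²/(2·2.0000) = 0.0100 m
person approaches 0.6000·(0.3000+0.1000) = 0.2400 m
residual clearance needed = 0.2000+0.0050+0.0600 = 0.2650 m
S_min ≈ 0.0600+0.0100+0.2400+0.2650  ⇒  S_min = 23/40 m

S_min = 23/40 m = 0.5750 m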